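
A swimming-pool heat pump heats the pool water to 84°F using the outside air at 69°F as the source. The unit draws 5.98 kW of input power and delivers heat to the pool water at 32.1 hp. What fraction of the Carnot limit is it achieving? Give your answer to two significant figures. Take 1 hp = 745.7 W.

0.11

Converting, Q̇_H = 32.10 hp = 23.94 kW, so COP_actual = Q̇_H/Ẇ = 23.94/5.980 = 4.003.
In absolute terms T_C = 293.71 K and T_H = 302.04 K, so ΔT = 8.333 K.
COP_Carnot = T_H/ΔT = 302.04/8.333 = 36.24.
η_II = COP_actual/COP_Carnot = 4.003/36.24 = 0.1104.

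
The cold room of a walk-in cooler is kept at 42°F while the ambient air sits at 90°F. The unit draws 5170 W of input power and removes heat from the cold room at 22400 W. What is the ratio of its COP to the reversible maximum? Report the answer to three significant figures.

0.415

COP_actual = Q̇_C/Ẇ = 22400/5170 = 4.333.
In absolute terms T_C = 278.71 K and T_H = 305.37 K, so ΔT = 26.67 K.
COP_Carnot = T_C/ΔT = 278.71/26.67 = 10.45.
η_II = COP_actual/COP_Carnot = 4.333/10.45 = 0.4146.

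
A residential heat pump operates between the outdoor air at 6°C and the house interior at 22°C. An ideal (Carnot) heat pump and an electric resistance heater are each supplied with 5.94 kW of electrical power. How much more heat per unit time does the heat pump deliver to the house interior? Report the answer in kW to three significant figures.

In absolute terms T_C = 279.15 K and T_H = 295.15 K, so ΔT = 16.00 K.
COP_Carnot = T_H/ΔT = 295.15/16.00 = 18.45.
The heat pump delivers Q̇_H = COP × Ẇ = 109.6 kW; the resistance heater delivers Ẇ = 5.940 kW.
Extra = (COP − 1)·Ẇ = 103.6 kW.

104 kW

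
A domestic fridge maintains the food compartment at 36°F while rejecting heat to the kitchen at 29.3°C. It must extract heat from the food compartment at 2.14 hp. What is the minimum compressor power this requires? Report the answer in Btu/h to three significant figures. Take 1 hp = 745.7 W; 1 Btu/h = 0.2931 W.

535 Btu/h

In absolute terms T_C = 275.37 K and T_H = 302.45 K, so ΔT = 27.08 K.
COP_Carnot = T_C/ΔT = 275.37/27.08 = 10.17.
Ẇ_min = Q̇/COP_Carnot = 2.140/10.17 = 0.2104 hp = 535.4 Btu/h.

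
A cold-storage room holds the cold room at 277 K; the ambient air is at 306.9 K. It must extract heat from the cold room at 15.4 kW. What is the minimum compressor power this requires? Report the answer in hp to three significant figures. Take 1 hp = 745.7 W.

2.23 hp

The reservoir spacing is ΔT = 306.9 − 277 = 29.90 K.
COP_Carnot = T_C/ΔT = 277.00/29.90 = 9.264.
Ẇ_min = Q̇/COP_Carnot = 15.40/9.264 = 1.662 kW = 2.229 hp.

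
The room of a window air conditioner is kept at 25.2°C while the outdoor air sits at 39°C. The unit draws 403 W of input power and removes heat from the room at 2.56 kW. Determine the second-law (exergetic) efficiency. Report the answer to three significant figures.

Converting, Q̇_C = 2.560 kW = 2560 W, so COP_actual = Q̇_C/Ẇ = 2560/403.0 = 6.352.
In absolute terms T_C = 298.35 K and T_H = 312.15 K, so ΔT = 13.80 K.
COP_Carnot = T_C/ΔT = 298.35/13.80 = 21.62.
η_II = COP_actual/COP_Carnot = 6.352/21.62 = 0.2938.

0.294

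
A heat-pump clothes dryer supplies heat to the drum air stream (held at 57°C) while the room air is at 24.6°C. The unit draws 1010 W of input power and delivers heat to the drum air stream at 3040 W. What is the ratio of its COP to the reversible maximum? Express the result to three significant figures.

COP_actual = Q̇_H/Ẇ = 3040/1010 = 3.010.
In absolute terms T_C = 297.75 K and T_H = 330.15 K, so ΔT = 32.40 K.
COP_Carnot = T_H/ΔT = 330.15/32.40 = 10.19.
η_II = COP_actual/COP_Carnot = 3.010/10.19 = 0.2954.

0.295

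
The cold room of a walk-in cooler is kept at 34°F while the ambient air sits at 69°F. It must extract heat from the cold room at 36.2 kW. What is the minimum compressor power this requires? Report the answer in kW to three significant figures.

In absolute terms T_C = 274.26 K and T_H = 293.71 K, so ΔT = 19.44 K.
COP_Carnot = T_C/ΔT = 274.26/19.44 = 14.10.
Ẇ_min = Q̇/COP_Carnot = 36.20/14.10 = 2.566 kW.

2.57 kW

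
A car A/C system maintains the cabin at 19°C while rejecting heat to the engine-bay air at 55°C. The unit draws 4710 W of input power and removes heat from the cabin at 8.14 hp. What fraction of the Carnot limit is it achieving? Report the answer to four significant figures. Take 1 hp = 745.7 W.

0.1588

Converting, Q̇_C = 8.140 hp = 6070 W, so COP_actual = Q̇_C/Ẇ = 6070/4710 = 1.289.
In absolute terms T_C = 292.15 K and T_H = 328.15 K, so ΔT = 36.00 K.
COP_Carnot = T_C/ΔT = 292.15/36.00 = 8.115.
η_II = COP_actual/COP_Carnot = 1.289/8.115 = 0.1588.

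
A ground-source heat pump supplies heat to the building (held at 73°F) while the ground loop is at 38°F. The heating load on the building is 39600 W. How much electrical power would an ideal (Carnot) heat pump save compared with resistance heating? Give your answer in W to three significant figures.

In absolute terms T_C = 276.48 K and T_H = 295.93 K, so ΔT = 19.44 K.
COP_Carnot = T_H/ΔT = 295.93/19.44 = 15.22.
Resistance heating needs Ẇ_res = Q̇_H = 39600 W; the reversible heat pump needs only Ẇ_hp = Q̇_H/COP = 2602 W.
Saving = 39600 − 2602 = 37000 W.

37000 W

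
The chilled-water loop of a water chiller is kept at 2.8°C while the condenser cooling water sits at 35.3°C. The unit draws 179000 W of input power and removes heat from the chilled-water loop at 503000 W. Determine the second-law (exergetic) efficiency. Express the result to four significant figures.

0.3310

COP_actual = Q̇_C/Ẇ = 503000/179000 = 2.810.
In absolute terms T_C = 275.95 K and T_H = 308.45 K, so ΔT = 32.50 K.
COP_Carnot = T_C/ΔT = 275.95/32.50 = 8.491.
η_II = COP_actual/COP_Carnot = 2.810/8.491 = 0.3310.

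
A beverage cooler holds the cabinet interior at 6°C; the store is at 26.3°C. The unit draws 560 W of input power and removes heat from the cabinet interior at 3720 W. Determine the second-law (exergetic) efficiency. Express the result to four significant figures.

0.4831

COP_actual = Q̇_C/Ẇ = 3720/560.0 = 6.643.
In absolute terms T_C = 279.15 K and T_H = 299.45 K, so ΔT = 20.30 K.
COP_Carnot = T_C/ΔT = 279.15/20.30 = 13.75.
η_II = COP_actual/COP_Carnot = 6.643/13.75 = 0.4831.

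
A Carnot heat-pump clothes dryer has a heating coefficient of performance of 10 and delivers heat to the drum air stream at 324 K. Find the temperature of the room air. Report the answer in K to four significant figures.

291.6 K

COP_HP = T_H/(T_H − T_C) gives T_H − T_C = T_H/COP.
With T_H = 324.00 K, T_C = 324.00 × (1 − 1/10) = 291.60 K.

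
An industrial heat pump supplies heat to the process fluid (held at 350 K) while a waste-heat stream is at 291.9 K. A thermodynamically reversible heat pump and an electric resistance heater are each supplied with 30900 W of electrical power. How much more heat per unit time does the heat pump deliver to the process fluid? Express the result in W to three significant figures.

155000 W

The reservoir spacing is ΔT = 350 − 291.9 = 58.10 K.
COP_Carnot = T_H/ΔT = 350.00/58.10 = 6.024.
The heat pump delivers Q̇_H = COP × Ẇ = 186100 W; the resistance heater delivers Ẇ = 30900 W.
Extra = (COP − 1)·Ẇ = 155200 W.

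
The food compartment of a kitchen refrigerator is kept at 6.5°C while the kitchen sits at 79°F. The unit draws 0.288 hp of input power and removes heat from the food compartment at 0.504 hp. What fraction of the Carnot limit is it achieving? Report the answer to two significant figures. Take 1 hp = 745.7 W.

COP_actual = Q̇_C/Ẇ = 0.5040/0.2880 = 1.750.
In absolute terms T_C = 279.65 K and T_H = 299.26 K, so ΔT = 19.61 K.
COP_Carnot = T_C/ΔT = 279.65/19.61 = 14.26.
η_II = COP_actual/COP_Carnot = 1.750/14.26 = 0.1227.

0.12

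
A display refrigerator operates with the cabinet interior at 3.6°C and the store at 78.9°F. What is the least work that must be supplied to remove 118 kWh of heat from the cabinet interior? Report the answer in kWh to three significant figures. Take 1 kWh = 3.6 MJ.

In absolute terms T_C = 276.75 K and T_H = 299.21 K, so ΔT = 22.46 K.
The reversible limit is COP_R = T_C/ΔT = 12.32, so W_min = Q_C/COP = Q_C·ΔT/T_C.
W_min = 118.0 × 22.46/276.75 = 9.575 kWh.

9.57 kWh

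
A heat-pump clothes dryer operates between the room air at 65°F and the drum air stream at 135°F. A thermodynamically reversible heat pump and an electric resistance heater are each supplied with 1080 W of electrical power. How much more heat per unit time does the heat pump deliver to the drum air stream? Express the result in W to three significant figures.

8090 W

In absolute terms T_C = 291.48 K and T_H = 330.37 K, so ΔT = 38.89 K.
COP_Carnot = T_H/ΔT = 330.37/38.89 = 8.495.
The heat pump delivers Q̇_H = COP × Ẇ = 9175 W; the resistance heater delivers Ẇ = 1080 W.
Extra = (COP − 1)·Ẇ = 8095 W.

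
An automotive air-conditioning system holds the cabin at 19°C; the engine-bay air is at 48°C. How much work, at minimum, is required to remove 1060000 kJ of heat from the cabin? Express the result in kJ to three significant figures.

105000 kJ

In absolute terms T_C = 292.15 K and T_H = 321.15 K, so ΔT = 29.00 K.
The reversible limit is COP_R = T_C/ΔT = 10.07, so W_min = Q_C/COP = Q_C·ΔT/T_C.
W_min = 1060000 × 29.00/292.15 = 105200 kJ.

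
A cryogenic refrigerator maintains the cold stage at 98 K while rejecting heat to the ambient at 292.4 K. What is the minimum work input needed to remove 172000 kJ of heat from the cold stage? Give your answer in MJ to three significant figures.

The reservoir spacing is ΔT = 292.4 − 98 = 194.4 K.
The reversible limit is COP_R = T_C/ΔT = 0.5041, so W_min = Q_C/COP = Q_C·ΔT/T_C.
W_min = 172000 × 194.4/98.00 = 341200 kJ = 341.2 MJ.

341 MJ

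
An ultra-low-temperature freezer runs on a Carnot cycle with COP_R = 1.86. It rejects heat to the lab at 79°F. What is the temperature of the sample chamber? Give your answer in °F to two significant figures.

-110 °F

For a Carnot refrigerator COP_R = T_C/(T_H − T_C), so T_C = COP·T_H/(1 + COP).
With T_H = 299.26 K, T_C = 1.86 × 299.26/2.860 = 194.62 K.
Converting, 194.62 K = -109.35°F.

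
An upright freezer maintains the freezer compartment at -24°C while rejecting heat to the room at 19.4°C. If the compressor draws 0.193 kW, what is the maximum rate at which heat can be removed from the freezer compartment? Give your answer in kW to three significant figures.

1.11 kW

In absolute terms T_C = 249.15 K and T_H = 292.55 K, so ΔT = 43.40 K.
COP_Carnot = T_C/ΔT = 249.15/43.40 = 5.741.
Q̇_max = COP_Carnot × Ẇ = 5.741 × 0.1930 kW = 1.108 kW.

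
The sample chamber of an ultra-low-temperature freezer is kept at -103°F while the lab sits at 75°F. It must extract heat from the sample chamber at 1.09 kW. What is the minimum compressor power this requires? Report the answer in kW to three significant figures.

In absolute terms T_C = 198.15 K and T_H = 297.04 K, so ΔT = 98.89 K.
COP_Carnot = T_C/ΔT = 198.15/98.89 = 2.004.
Ẇ_min = Q̇/COP_Carnot = 1.090/2.004 = 0.5440 kW.

0.544 kW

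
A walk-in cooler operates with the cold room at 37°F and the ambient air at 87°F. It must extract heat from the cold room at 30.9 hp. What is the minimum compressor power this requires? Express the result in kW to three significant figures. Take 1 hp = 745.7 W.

In absolute terms T_C = 275.93 K and T_H = 303.71 K, so ΔT = 27.78 K.
COP_Carnot = T_C/ΔT = 275.93/27.78 = 9.933.
Ẇ_min = Q̇/COP_Carnot = 30.90/9.933 = 3.111 hp = 2.320 kW.

2.32 kW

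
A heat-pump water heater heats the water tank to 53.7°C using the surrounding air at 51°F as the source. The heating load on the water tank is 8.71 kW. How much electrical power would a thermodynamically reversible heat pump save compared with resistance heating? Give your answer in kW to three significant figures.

In absolute terms T_C = 283.71 K and T_H = 326.85 K, so ΔT = 43.14 K.
COP_Carnot = T_H/ΔT = 326.85/43.14 = 7.576.
Resistance heating needs Ẇ_res = Q̇_H = 8.710 kW; the reversible heat pump needs only Ẇ_hp = Q̇_H/COP = 1.150 kW.
Saving = 8.710 − 1.150 = 7.560 kW.

7.56 kW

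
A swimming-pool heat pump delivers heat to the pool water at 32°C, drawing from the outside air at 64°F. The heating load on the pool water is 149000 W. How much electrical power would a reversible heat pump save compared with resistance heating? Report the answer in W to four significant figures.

142100 W

In absolute terms T_C = 290.93 K and T_H = 305.15 K, so ΔT = 14.22 K.
COP_Carnot = T_H/ΔT = 305.15/14.22 = 21.46.
Resistance heating needs Ẇ_res = Q̇_H = 149000 W; the reversible heat pump needs only Ẇ_hp = Q̇_H/COP = 6944 W.
Saving = 149000 − 6944 = 142100 W.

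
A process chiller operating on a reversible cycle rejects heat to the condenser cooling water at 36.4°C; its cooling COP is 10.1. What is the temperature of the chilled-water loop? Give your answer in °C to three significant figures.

8.51 °C

For a Carnot refrigerator COP_R = T_C/(T_H − T_C), so T_C = COP·T_H/(1 + COP).
With T_H = 309.55 K, T_C = 10.1 × 309.55/11.10 = 281.66 K.
Converting, 281.66 K = 8.51°C.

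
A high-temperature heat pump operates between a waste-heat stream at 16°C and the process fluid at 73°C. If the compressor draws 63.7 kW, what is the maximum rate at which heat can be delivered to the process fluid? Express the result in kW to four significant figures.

In absolute terms T_C = 289.15 K and T_H = 346.15 K, so ΔT = 57.00 K.
COP_Carnot = T_H/ΔT = 346.15/57.00 = 6.073.
Q̇_max = COP_Carnot × Ẇ = 6.073 × 63.70 kW = 386.8 kW.

386.8 kW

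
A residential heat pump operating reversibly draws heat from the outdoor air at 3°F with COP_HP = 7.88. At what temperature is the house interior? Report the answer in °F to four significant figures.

COP_HP = T_H/(T_H − T_C) rearranges to T_H = COP·T_C/(COP − 1).
With T_C = 257.04 K, T_H = 7.88 × 257.04/6.880 = 294.40 K.
Converting, 294.40 K = 70.25°F.

70.25 °F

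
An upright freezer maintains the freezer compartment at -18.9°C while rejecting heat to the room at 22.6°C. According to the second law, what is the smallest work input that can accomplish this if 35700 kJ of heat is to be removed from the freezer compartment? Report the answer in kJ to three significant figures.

In absolute terms T_C = 254.25 K and T_H = 295.75 K, so ΔT = 41.50 K.
The reversible limit is COP_R = T_C/ΔT = 6.127, so W_min = Q_C/COP = Q_C·ΔT/T_C.
W_min = 35700 × 41.50/254.25 = 5827 kJ.

5830 kJ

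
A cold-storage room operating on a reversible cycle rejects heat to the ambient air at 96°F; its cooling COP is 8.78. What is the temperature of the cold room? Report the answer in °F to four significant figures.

For a Carnot refrigerator COP_R = T_C/(T_H − T_C), so T_C = COP·T_H/(1 + COP).
With T_H = 308.71 K, T_C = 8.78 × 308.71/9.780 = 277.14 K.
Converting, 277.14 K = 39.18°F.

39.18 °F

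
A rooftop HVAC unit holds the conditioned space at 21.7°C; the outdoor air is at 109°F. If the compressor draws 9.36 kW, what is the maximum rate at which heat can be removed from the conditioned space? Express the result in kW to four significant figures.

In absolute terms T_C = 294.85 K and T_H = 315.93 K, so ΔT = 21.08 K.
COP_Carnot = T_C/ΔT = 294.85/21.08 = 13.99.
Q̇_max = COP_Carnot × Ẇ = 13.99 × 9.360 kW = 130.9 kW.

130.9 kW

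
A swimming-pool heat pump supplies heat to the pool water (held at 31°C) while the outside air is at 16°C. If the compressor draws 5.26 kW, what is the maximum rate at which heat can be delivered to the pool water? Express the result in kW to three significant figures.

In absolute terms T_C = 289.15 K and T_H = 304.15 K, so ΔT = 15.00 K.
COP_Carnot = T_H/ΔT = 304.15/15.00 = 20.28.
Q̇_max = COP_Carnot × Ẇ = 20.28 × 5.260 kW = 106.7 kW.

107 kW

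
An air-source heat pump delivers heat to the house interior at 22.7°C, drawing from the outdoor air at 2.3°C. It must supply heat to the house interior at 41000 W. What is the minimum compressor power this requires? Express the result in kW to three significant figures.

In absolute terms T_C = 275.45 K and T_H = 295.85 K, so ΔT = 20.40 K.
COP_Carnot = T_H/ΔT = 295.85/20.40 = 14.50.
Ẇ_min = Q̇/COP_Carnot = 41000/14.50 = 2827 W = 2.827 kW.

2.83 kW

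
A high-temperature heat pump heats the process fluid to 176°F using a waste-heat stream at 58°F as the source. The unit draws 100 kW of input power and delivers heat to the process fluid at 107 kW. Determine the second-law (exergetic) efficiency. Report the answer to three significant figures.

0.199

COP_actual = Q̇_H/Ẇ = 107.0/100.0 = 1.070.
In absolute terms T_C = 287.59 K and T_H = 353.15 K, so ΔT = 65.56 K.
COP_Carnot = T_H/ΔT = 353.15/65.56 = 5.387.
η_II = COP_actual/COP_Carnot = 1.070/5.387 = 0.1986.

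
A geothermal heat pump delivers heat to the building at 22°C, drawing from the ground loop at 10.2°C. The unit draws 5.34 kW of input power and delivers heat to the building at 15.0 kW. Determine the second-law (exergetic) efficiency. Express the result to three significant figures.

0.112

COP_actual = Q̇_H/Ẇ = 15.00/5.340 = 2.809.
In absolute terms T_C = 283.35 K and T_H = 295.15 K, so ΔT = 11.80 K.
COP_Carnot = T_H/ΔT = 295.15/11.80 = 25.01.
η_II = COP_actual/COP_Carnot = 2.809/25.01 = 0.1123.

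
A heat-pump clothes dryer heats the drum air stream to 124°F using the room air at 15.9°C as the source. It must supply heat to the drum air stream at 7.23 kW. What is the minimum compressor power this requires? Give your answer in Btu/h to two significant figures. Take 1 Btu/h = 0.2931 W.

2700 Btu/h

In absolute terms T_C = 289.05 K and T_H = 324.26 K, so ΔT = 35.21 K.
COP_Carnot = T_H/ΔT = 324.26/35.21 = 9.209.
Ẇ_min = Q̇/COP_Carnot = 7.230/9.209 = 0.7851 kW = 2679 Btu/h.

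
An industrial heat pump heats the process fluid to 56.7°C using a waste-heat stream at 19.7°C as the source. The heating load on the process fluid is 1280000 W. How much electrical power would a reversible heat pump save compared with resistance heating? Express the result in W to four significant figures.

In absolute terms T_C = 292.85 K and T_H = 329.85 K, so ΔT = 37.00 K.
COP_Carnot = T_H/ΔT = 329.85/37.00 = 8.915.
Resistance heating needs Ẇ_res = Q̇_H = 1280000 W; the reversible heat pump needs only Ẇ_hp = Q̇_H/COP = 143600 W.
Saving = 1280000 − 143600 = 1136000 W.

1136000 W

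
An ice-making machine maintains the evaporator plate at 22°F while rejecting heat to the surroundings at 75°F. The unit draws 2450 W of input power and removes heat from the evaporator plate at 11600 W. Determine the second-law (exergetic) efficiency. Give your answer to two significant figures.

COP_actual = Q̇_C/Ẇ = 11600/2450 = 4.735.
In absolute terms T_C = 267.59 K and T_H = 297.04 K, so ΔT = 29.44 K.
COP_Carnot = T_C/ΔT = 267.59/29.44 = 9.088.
η_II = COP_actual/COP_Carnot = 4.735/9.088 = 0.5210.

0.52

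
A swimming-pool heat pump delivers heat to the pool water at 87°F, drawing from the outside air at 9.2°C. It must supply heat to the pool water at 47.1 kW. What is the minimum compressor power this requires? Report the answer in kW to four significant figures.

In absolute terms T_C = 282.35 K and T_H = 303.71 K, so ΔT = 21.36 K.
COP_Carnot = T_H/ΔT = 303.71/21.36 = 14.22.
Ẇ_min = Q̇/COP_Carnot = 47.10/14.22 = 3.312 kW.

3.312 kW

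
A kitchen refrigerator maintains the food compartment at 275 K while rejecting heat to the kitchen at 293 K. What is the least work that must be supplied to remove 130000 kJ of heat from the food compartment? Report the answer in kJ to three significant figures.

The reservoir spacing is ΔT = 293 − 275 = 18.00 K.
The reversible limit is COP_R = T_C/ΔT = 15.28, so W_min = Q_C/COP = Q_C·ΔT/T_C.
W_min = 130000 × 18.00/275.00 = 8509 kJ.

8510 kJ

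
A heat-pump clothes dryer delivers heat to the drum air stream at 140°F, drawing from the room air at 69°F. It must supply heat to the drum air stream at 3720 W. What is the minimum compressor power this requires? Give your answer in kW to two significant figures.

0.44 kW

In absolute terms T_C = 293.71 K and T_H = 333.15 K, so ΔT = 39.44 K.
COP_Carnot = T_H/ΔT = 333.15/39.44 = 8.446.
Ẇ_min = Q̇/COP_Carnot = 3720/8.446 = 440.4 W = 0.4404 kW.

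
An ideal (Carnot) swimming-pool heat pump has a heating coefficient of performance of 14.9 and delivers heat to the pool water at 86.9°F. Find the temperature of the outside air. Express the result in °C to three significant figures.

COP_HP = T_H/(T_H − T_C) gives T_H − T_C = T_H/COP.
With T_H = 303.65 K, T_C = 303.65 × (1 − 1/14.9) = 283.27 K.
Converting, 283.27 K = 10.12°C.

10.1 °C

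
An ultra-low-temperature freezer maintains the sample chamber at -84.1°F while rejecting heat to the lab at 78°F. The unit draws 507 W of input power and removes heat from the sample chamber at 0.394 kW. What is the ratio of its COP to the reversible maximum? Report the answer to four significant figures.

0.3354

Converting, Q̇_C = 0.3940 kW = 394.0 W, so COP_actual = Q̇_C/Ẇ = 394.0/507.0 = 0.7771.
In absolute terms T_C = 208.65 K and T_H = 298.71 K, so ΔT = 90.06 K.
COP_Carnot = T_C/ΔT = 208.65/90.06 = 2.317.
η_II = COP_actual/COP_Carnot = 0.7771/2.317 = 0.3354.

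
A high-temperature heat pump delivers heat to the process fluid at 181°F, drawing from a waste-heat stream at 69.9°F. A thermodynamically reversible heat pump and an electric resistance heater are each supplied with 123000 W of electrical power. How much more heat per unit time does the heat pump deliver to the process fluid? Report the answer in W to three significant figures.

In absolute terms T_C = 294.21 K and T_H = 355.93 K, so ΔT = 61.72 K.
COP_Carnot = T_H/ΔT = 355.93/61.72 = 5.767.
The heat pump delivers Q̇_H = COP × Ẇ = 709300 W; the resistance heater delivers Ẇ = 123000 W.
Extra = (COP − 1)·Ẇ = 586300 W.

586000 W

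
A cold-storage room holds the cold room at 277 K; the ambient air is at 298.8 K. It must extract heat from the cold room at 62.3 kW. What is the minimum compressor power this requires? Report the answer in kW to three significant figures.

4.90 kW

The reservoir spacing is ΔT = 298.8 − 277 = 21.80 K.
COP_Carnot = T_C/ΔT = 277.00/21.80 = 12.71.
Ẇ_min = Q̇/COP_Carnot = 62.30/12.71 = 4.903 kW.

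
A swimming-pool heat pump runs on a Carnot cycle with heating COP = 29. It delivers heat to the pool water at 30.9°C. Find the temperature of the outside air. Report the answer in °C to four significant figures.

20.42 °C

COP_HP = T_H/(T_H − T_C) gives T_H − T_C = T_H/COP.
With T_H = 304.05 K, T_C = 304.05 × (1 − 1/29) = 293.57 K.
Converting, 293.57 K = 20.42°C.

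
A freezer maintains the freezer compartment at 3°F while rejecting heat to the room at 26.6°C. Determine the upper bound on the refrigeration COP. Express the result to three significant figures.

In absolute terms T_C = 257.04 K and T_H = 299.75 K, so ΔT = 42.71 K.
For a reversible cycle, COP_Carnot = T_C/ΔT = 257.04/42.71 = 6.018.

6.02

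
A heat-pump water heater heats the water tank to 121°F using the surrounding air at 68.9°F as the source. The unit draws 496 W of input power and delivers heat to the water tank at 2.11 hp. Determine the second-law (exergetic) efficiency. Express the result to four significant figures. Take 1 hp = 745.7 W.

0.2846

Converting, Q̇_H = 2.110 hp = 1573 W, so COP_actual = Q̇_H/Ẇ = 1573/496.0 = 3.172.
In absolute terms T_C = 293.65 K and T_H = 322.59 K, so ΔT = 28.94 K.
COP_Carnot = T_H/ΔT = 322.59/28.94 = 11.15.
η_II = COP_actual/COP_Carnot = 3.172/11.15 = 0.2846.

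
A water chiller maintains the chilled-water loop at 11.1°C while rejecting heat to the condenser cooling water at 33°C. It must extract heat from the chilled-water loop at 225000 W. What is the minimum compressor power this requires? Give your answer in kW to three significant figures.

In absolute terms T_C = 284.25 K and T_H = 306.15 K, so ΔT = 21.90 K.
COP_Carnot = T_C/ΔT = 284.25/21.90 = 12.98.
Ẇ_min = Q̇/COP_Carnot = 225000/12.98 = 17340 W = 17.34 kW.

17.3 kW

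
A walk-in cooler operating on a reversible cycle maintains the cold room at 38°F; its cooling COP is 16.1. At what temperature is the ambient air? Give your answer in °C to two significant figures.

COP_R = T_C/(T_H − T_C) gives T_H − T_C = T_C/COP.
With T_C = 276.48 K, T_H = 276.48 × (1 + 1/16.1) = 293.66 K.
Converting, 293.66 K = 20.51°C.

21 °C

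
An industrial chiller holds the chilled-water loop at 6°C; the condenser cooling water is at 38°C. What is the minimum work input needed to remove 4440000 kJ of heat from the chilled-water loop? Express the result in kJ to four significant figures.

509000 kJ

In absolute terms T_C = 279.15 K and T_H = 311.15 K, so ΔT = 32.00 K.
The reversible limit is COP_R = T_C/ΔT = 8.723, so W_min = Q_C/COP = Q_C·ΔT/T_C.
W_min = 4440000 × 32.00/279.15 = 509000 kJ.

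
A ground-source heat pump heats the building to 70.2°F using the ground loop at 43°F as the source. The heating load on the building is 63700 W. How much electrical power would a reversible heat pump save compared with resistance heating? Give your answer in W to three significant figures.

60400 W

In absolute terms T_C = 279.26 K and T_H = 294.37 K, so ΔT = 15.11 K.
COP_Carnot = T_H/ΔT = 294.37/15.11 = 19.48.
Resistance heating needs Ẇ_res = Q̇_H = 63700 W; the reversible heat pump needs only Ẇ_hp = Q̇_H/COP = 3270 W.
Saving = 63700 − 3270 = 60430 W.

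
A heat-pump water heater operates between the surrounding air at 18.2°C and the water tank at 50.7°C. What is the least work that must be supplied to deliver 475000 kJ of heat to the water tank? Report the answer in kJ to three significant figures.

In absolute terms T_C = 291.35 K and T_H = 323.85 K, so ΔT = 32.50 K.
The reversible limit is COP_HP = T_H/ΔT = 9.965, so W_min = Q_H/COP = Q_H·ΔT/T_H.
W_min = 475000 × 32.50/323.85 = 47670 kJ.

47700 kJ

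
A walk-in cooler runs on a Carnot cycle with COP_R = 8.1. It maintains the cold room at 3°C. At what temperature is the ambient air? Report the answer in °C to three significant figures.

37.1 °C

COP_R = T_C/(T_H − T_C) gives T_H − T_C = T_C/COP.
With T_C = 276.15 K, T_H = 276.15 × (1 + 1/8.1) = 310.24 K.
Converting, 310.24 K = 37.09°C.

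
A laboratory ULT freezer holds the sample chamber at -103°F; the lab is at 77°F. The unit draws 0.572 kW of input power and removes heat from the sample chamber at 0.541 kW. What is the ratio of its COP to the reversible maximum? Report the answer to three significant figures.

COP_actual = Q̇_C/Ẇ = 0.5410/0.5720 = 0.9458.
In absolute terms T_C = 198.15 K and T_H = 298.15 K, so ΔT = 100.0 K.
COP_Carnot = T_C/ΔT = 198.15/100.0 = 1.982.
η_II = COP_actual/COP_Carnot = 0.9458/1.982 = 0.4773.

0.477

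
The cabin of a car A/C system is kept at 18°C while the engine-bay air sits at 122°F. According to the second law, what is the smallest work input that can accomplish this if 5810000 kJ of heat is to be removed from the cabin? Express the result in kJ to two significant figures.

In absolute terms T_C = 291.15 K and T_H = 323.15 K, so ΔT = 32.00 K.
The reversible limit is COP_R = T_C/ΔT = 9.098, so W_min = Q_C/COP = Q_C·ΔT/T_C.
W_min = 5810000 × 32.00/291.15 = 638600 kJ.

640000 kJ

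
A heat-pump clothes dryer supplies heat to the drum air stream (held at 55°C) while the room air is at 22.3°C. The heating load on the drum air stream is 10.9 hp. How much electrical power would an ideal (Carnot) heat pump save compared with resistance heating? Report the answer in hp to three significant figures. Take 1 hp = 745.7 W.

9.81 hp

In absolute terms T_C = 295.45 K and T_H = 328.15 K, so ΔT = 32.70 K.
COP_Carnot = T_H/ΔT = 328.15/32.70 = 10.04.
Resistance heating needs Ẇ_res = Q̇_H = 10.90 hp; the reversible heat pump needs only Ẇ_hp = Q̇_H/COP = 1.086 hp.
Saving = 10.90 − 1.086 = 9.814 hp.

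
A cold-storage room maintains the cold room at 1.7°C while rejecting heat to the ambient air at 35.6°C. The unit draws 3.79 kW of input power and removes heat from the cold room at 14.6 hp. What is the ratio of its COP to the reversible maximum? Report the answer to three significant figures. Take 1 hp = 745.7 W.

Converting, Q̇_C = 14.60 hp = 10.89 kW, so COP_actual = Q̇_C/Ẇ = 10.89/3.790 = 2.873.
In absolute terms T_C = 274.85 K and T_H = 308.75 K, so ΔT = 33.90 K.
COP_Carnot = T_C/ΔT = 274.85/33.90 = 8.108.
η_II = COP_actual/COP_Carnot = 2.873/8.108 = 0.3543.

0.354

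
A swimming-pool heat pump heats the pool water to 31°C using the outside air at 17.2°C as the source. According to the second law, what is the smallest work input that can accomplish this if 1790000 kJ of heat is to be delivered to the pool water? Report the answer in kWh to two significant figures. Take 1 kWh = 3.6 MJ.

23 kWh

In absolute terms T_C = 290.35 K and T_H = 304.15 K, so ΔT = 13.80 K.
The reversible limit is COP_HP = T_H/ΔT = 22.04, so W_min = Q_H/COP = Q_H·ΔT/T_H.
W_min = 1790000 × 13.80/304.15 = 81220 kJ = 22.56 kWh.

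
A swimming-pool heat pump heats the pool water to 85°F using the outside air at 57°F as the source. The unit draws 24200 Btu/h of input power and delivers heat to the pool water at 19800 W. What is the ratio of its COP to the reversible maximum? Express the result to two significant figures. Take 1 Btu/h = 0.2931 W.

Converting, Q̇_H = 19800 W = 67550 Btu/h, so COP_actual = Q̇_H/Ẇ = 67550/24200 = 2.791.
In absolute terms T_C = 287.04 K and T_H = 302.59 K, so ΔT = 15.56 K.
COP_Carnot = T_H/ΔT = 302.59/15.56 = 19.45.
η_II = COP_actual/COP_Carnot = 2.791/19.45 = 0.1435.

0.14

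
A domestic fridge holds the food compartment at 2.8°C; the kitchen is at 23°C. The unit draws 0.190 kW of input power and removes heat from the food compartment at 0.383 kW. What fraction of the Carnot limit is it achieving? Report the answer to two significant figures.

COP_actual = Q̇_C/Ẇ = 0.3830/0.1900 = 2.016.
In absolute terms T_C = 275.95 K and T_H = 296.15 K, so ΔT = 20.20 K.
COP_Carnot = T_C/ΔT = 275.95/20.20 = 13.66.
η_II = COP_actual/COP_Carnot = 2.016/13.66 = 0.1476.

0.15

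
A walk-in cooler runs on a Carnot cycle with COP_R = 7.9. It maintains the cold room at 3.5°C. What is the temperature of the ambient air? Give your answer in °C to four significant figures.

38.52 °C

COP_R = T_C/(T_H − T_C) gives T_H − T_C = T_C/COP.
With T_C = 276.65 K, T_H = 276.65 × (1 + 1/7.9) = 311.67 K.
Converting, 311.67 K = 38.52°C.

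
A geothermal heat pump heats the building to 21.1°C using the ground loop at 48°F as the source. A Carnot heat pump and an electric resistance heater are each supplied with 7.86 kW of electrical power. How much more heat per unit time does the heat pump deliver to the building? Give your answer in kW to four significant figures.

In absolute terms T_C = 282.04 K and T_H = 294.25 K, so ΔT = 12.21 K.
COP_Carnot = T_H/ΔT = 294.25/12.21 = 24.10.
The heat pump delivers Q̇_H = COP × Ẇ = 189.4 kW; the resistance heater delivers Ẇ = 7.860 kW.
Extra = (COP − 1)·Ẇ = 181.5 kW.

181.5 kW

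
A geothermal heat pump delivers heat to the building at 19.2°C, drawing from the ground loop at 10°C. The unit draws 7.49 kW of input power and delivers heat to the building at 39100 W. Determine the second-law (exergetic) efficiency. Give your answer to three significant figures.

0.164

Converting, Q̇_H = 39100 W = 39.10 kW, so COP_actual = Q̇_H/Ẇ = 39.10/7.490 = 5.220.
In absolute terms T_C = 283.15 K and T_H = 292.35 K, so ΔT = 9.200 K.
COP_Carnot = T_H/ΔT = 292.35/9.200 = 31.78.
η_II = COP_actual/COP_Carnot = 5.220/31.78 = 0.1643.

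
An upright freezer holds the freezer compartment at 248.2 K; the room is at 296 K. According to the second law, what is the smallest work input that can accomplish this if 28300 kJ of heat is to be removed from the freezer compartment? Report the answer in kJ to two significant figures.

The reservoir spacing is ΔT = 296 − 248.2 = 47.80 K.
The reversible limit is COP_R = T_C/ΔT = 5.192, so W_min = Q_C/COP = Q_C·ΔT/T_C.
W_min = 28300 × 47.80/248.20 = 5450 kJ.

5500 kJ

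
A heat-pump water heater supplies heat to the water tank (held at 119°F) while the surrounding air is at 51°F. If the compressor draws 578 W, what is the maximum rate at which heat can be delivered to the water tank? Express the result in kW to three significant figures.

In absolute terms T_C = 283.71 K and T_H = 321.48 K, so ΔT = 37.78 K.
COP_Carnot = T_H/ΔT = 321.48/37.78 = 8.510.
Q̇_max = COP_Carnot × Ẇ = 8.510 × 578.0 W = 4919 W = 4.919 kW.

4.92 kW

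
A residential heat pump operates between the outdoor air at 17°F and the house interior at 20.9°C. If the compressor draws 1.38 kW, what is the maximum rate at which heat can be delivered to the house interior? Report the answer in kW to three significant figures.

In absolute terms T_C = 264.82 K and T_H = 294.05 K, so ΔT = 29.23 K.
COP_Carnot = T_H/ΔT = 294.05/29.23 = 10.06.
Q̇_max = COP_Carnot × Ẇ = 10.06 × 1.380 kW = 13.88 kW.

13.9 kW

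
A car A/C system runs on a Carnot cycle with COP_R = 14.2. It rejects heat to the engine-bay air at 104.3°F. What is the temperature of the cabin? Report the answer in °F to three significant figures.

67.2 °F

For a Carnot refrigerator COP_R = T_C/(T_H − T_C), so T_C = COP·T_H/(1 + COP).
With T_H = 313.32 K, T_C = 14.2 × 313.32/15.20 = 292.70 K.
Converting, 292.70 K = 67.20°F.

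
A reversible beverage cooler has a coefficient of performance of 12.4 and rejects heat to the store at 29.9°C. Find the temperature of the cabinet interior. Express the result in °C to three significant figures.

7.28 °C

For a Carnot refrigerator COP_R = T_C/(T_H − T_C), so T_C = COP·T_H/(1 + COP).
With T_H = 303.05 K, T_C = 12.4 × 303.05/13.40 = 280.43 K.
Converting, 280.43 K = 7.28°C.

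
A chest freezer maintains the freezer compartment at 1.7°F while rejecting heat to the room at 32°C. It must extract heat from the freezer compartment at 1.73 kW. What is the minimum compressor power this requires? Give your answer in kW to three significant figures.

In absolute terms T_C = 256.32 K and T_H = 305.15 K, so ΔT = 48.83 K.
COP_Carnot = T_C/ΔT = 256.32/48.83 = 5.249.
Ẇ_min = Q̇/COP_Carnot = 1.730/5.249 = 0.3296 kW.

0.330 kW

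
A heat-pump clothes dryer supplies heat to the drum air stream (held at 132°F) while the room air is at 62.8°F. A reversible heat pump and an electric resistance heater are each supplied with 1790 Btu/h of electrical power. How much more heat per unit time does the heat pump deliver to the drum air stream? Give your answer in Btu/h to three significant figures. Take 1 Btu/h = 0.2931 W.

13500 Btu/h

In absolute terms T_C = 290.26 K and T_H = 328.71 K, so ΔT = 38.44 K.
COP_Carnot = T_H/ΔT = 328.71/38.44 = 8.550.
The heat pump delivers Q̇_H = COP × Ẇ = 15300 Btu/h; the resistance heater delivers Ẇ = 1790 Btu/h.
Extra = (COP − 1)·Ẇ = 13510 Btu/h.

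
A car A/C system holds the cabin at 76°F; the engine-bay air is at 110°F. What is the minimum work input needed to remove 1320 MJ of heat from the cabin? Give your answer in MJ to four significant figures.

In absolute terms T_C = 297.59 K and T_H = 316.48 K, so ΔT = 18.89 K.
The reversible limit is COP_R = T_C/ΔT = 15.76, so W_min = Q_C/COP = Q_C·ΔT/T_C.
W_min = 1320 × 18.89/297.59 = 83.78 MJ.

83.78 MJ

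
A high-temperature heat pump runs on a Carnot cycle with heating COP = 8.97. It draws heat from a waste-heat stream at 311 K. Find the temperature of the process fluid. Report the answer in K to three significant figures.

COP_HP = T_H/(T_H − T_C) rearranges to T_H = COP·T_C/(COP − 1).
With T_C = 311.00 K, T_H = 8.97 × 311.00/7.970 = 350.02 K.

350 K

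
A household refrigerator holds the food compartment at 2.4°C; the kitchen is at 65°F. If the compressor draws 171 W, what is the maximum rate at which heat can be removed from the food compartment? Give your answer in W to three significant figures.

In absolute terms T_C = 275.55 K and T_H = 291.48 K, so ΔT = 15.93 K.
COP_Carnot = T_C/ΔT = 275.55/15.93 = 17.29.
Q̇_max = COP_Carnot × Ẇ = 17.29 × 171.0 W = 2957 W.

2960 W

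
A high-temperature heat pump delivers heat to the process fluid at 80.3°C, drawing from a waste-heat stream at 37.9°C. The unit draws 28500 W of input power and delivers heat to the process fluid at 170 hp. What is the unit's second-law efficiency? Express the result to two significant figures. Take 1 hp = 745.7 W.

Converting, Q̇_H = 170.0 hp = 126800 W, so COP_actual = Q̇_H/Ẇ = 126800/28500 = 4.448.
In absolute terms T_C = 311.05 K and T_H = 353.45 K, so ΔT = 42.40 K.
COP_Carnot = T_H/ΔT = 353.45/42.40 = 8.336.
η_II = COP_actual/COP_Carnot = 4.448/8.336 = 0.5336.

0.53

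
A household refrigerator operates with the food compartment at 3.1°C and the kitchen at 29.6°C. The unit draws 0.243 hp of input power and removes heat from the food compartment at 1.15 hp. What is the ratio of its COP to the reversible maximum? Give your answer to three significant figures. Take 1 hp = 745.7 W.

COP_actual = Q̇_C/Ẇ = 1.150/0.2430 = 4.733.
In absolute terms T_C = 276.25 K and T_H = 302.75 K, so ΔT = 26.50 K.
COP_Carnot = T_C/ΔT = 276.25/26.50 = 10.42.
η_II = COP_actual/COP_Carnot = 4.733/10.42 = 0.4540.

0.454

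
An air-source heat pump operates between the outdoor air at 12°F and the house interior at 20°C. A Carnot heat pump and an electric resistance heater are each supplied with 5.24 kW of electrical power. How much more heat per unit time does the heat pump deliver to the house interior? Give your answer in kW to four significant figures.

44.13 kW

In absolute terms T_C = 262.04 K and T_H = 293.15 K, so ΔT = 31.11 K.
COP_Carnot = T_H/ΔT = 293.15/31.11 = 9.423.
The heat pump delivers Q̇_H = COP × Ẇ = 49.37 kW; the resistance heater delivers Ẇ = 5.240 kW.
Extra = (COP − 1)·Ẇ = 44.13 kW.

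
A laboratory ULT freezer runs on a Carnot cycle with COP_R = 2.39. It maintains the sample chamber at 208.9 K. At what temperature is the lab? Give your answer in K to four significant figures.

COP_R = T_C/(T_H − T_C) gives T_H − T_C = T_C/COP.
With T_C = 208.90 K, T_H = 208.90 × (1 + 1/2.39) = 296.31 K.

296.3 K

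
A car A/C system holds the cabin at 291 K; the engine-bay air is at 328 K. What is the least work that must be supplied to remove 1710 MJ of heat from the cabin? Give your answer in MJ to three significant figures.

The reservoir spacing is ΔT = 328 − 291 = 37.00 K.
The reversible limit is COP_R = T_C/ΔT = 7.865, so W_min = Q_C/COP = Q_C·ΔT/T_C.
W_min = 1710 × 37.00/291.00 = 217.4 MJ.

217 MJ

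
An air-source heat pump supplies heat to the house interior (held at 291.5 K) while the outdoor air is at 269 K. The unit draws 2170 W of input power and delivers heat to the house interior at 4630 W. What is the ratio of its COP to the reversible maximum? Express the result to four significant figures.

0.1647

COP_actual = Q̇_H/Ẇ = 4630/2170 = 2.134.
The reservoir spacing is ΔT = 291.5 − 269 = 22.50 K.
COP_Carnot = T_H/ΔT = 291.50/22.50 = 12.96.
η_II = COP_actual/COP_Carnot = 2.134/12.96 = 0.1647.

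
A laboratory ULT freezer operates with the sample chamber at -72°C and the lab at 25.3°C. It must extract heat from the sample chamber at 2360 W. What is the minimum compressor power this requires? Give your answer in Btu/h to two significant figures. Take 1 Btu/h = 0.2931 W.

3900 Btu/h

In absolute terms T_C = 201.15 K and T_H = 298.45 K, so ΔT = 97.30 K.
COP_Carnot = T_C/ΔT = 201.15/97.30 = 2.067.
Ẇ_min = Q̇/COP_Carnot = 2360/2.067 = 1142 W = 3895 Btu/h.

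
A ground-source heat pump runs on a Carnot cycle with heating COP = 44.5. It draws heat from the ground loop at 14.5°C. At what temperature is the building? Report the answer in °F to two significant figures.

70 °F

COP_HP = T_H/(T_H − T_C) rearranges to T_H = COP·T_C/(COP − 1).
With T_C = 287.65 K, T_H = 44.5 × 287.65/43.50 = 294.26 K.
Converting, 294.26 K = 70.00°F.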